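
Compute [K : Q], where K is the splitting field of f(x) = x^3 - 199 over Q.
[K : Q] = 6

The roots of x^3 - 199 are ∛199, ω∛199, ω^2∛199 where ω = e^(2πi/3) is a primitive cube root of unity, so K = Q(∛199, ω). Now [Q(∛199):Q] = 3 (since 199 is not a perfect cube, x^3 - 199 is irreducible) and [Q(ω):Q] = 2. Both 2 and 3 divide [K:Q], and [K:Q] ≤ 3·2 = 6, so [K:Q] = 6. (Equivalently: Q(∛199) ⊂ R but ω ∉ R, so [K : Q(∛199)] = 2.)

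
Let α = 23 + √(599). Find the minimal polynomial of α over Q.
m_α(x) = x^2 - 46x - 70

From α - 23 = √(599), squaring gives (α - 23)^2 = 599, i.e. α^2 - 46α + 529 = 599, so α^2 - 46α - 70 = 0. The discriminant of x^2 - 46x - 70 is (-46)^2 - 4·(-70) = 2116 + 280 = 2396, and 4·(599) is not a perfect square in Q since 599 is squarefree and ≠ 1. Hence x^2 - 46x - 70 is irreducible over Q and is the minimal polynomial of α.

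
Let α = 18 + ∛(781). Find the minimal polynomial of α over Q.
m_α(x) = x^3 - 54x^2 + 972x - 6613

Set β = α - 18 = ∛(781), so β^3 = 781. Then (α - 18)^3 - 781 = 0, i.e. α is a root of g(x) = (x - 18)^3 - 781 = x^3 - 54x^2 + 972x - 6613. Since g(x) = h(x - 18) where h(x) = x^3 - 781, and h is irreducible over Q (because 781 is not a perfect cube, so h has no rational root, and a monic cubic with no rational root is irreducible), g is also irreducible (irreducibility is preserved under the substitution x → x - 18). Hence m_α(x) = x^3 - 54x^2 + 972x - 6613.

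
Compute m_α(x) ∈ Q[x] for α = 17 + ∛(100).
m_α(x) = x^3 - 51x^2 + 867x - 5013

Set β = α - 17 = ∛(100), so β^3 = 100. Then (α - 17)^3 - 100 = 0, i.e. α is a root of g(x) = (x - 17)^3 - 100 = x^3 - 51x^2 + 867x - 5013. Since g(x) = h(x - 17) where h(x) = x^3 - 100, and h is irreducible over Q (because 100 is not a perfect cube, so h has no rational root, and a monic cubic with no rational root is irreducible), g is also irreducible (irreducibility is preserved under the substitution x → x - 17). Hence m_α(x) = x^3 - 51x^2 + 867x - 5013.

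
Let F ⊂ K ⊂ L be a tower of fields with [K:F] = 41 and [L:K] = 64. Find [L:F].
[L:F] = 2624

The tower law says that for any tower of field extensions F ⊂ K ⊂ L with finite degrees, [L:F] = [L:K] · [K:F]. Here this gives [L:F] = 64 · 41 = 2624.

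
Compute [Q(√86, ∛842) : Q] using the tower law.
[Q(√86, ∛842) : Q] = 6

Let L = Q(√86, ∛842). Since Q(√86) ⊂ L and [Q(√86):Q] = 2, the tower law gives 2 | [L:Q]. Likewise Q(∛842) ⊂ L with [Q(∛842):Q] = 3 (because 842 is not a perfect cube), so 3 | [L:Q]. As gcd(2,3) = 1, [L:Q] is divisible by 6. Conversely L is generated over Q by √86 and ∛842, so [L:Q] ≤ 2·3 = 6. Therefore [Q(√86, ∛842) : Q] = 6.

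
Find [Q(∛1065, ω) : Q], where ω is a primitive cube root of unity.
[Q(∛1065, ω) : Q] = 6

[Q(∛1065):Q] = 3 (min poly x^3 - 1065, irreducible since 1065 is not a perfect cube). [Q(ω):Q] = 2 (min poly x^2 + x + 1). Since Q(∛1065) ⊂ R and ω ∉ R, we have ω ∉ Q(∛1065), so x^2 + x + 1 remains irreducible over Q(∛1065) and [Q(∛1065, ω) : Q(∛1065)] = 2. By the tower law, [Q(∛1065, ω) : Q] = 3 · 2 = 6. (In fact Q(∛1065, ω) is the splitting field of x^3 - 1065 over Q.)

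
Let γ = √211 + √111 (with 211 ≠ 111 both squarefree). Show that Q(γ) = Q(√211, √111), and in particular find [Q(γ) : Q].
[Q(γ) : Q] = 4 (equivalently, Q(γ) = Q(√211, √111))

Obviously Q(γ) ⊆ Q(√211, √111), and [Q(√211, √111):Q] = 4 (since 211, 111 are distinct squarefree integers > 1 with 23421 not a perfect square). To show equality we compute the minimal polynomial of γ. From γ = √211 + √111: γ^2 = 211 + 2√(23421) + 111 = 322 + 2√(23421), so γ^2 - 322 = 2√(23421); squaring, (γ^2 - 322)^2 = 4·23421, i.e. γ^4 - 644γ^2 + 103684 - 93684 = 0, i.e. γ^4 - 644γ^2 + 10000 = 0. So γ is a root of x^4 - 644x^2 + 10000. This polynomial is irreducible over Q: it has no rational root (each ±√211 ± √111 is irrational), and any factorization into two quadratics over Q would force √(23421) ∈ Q (pairing opposite roots) or √211, √111 ∈ Q (other pairings), all impossible. Hence [Q(γ):Q] = 4 = [Q(√211, √111):Q], so Q(γ) = Q(√211, √111).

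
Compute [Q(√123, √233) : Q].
[Q(√123, √233) : Q] = 4

[Q(√123):Q] = 2 (min poly x^2 - 123, irreducible since 123 is squarefree > 1). For the top step, suppose √233 ∈ Q(√123), say √233 = c + d√123 with c, d ∈ Q. Squaring: 233 = c^2 + 123d^2 + 2cd√123. Since √123 ∉ Q this forces 2cd = 0. If d = 0 then √233 = c ∈ Q, contradicting 233 squarefree > 1. If c = 0 then 233 = 123d^2, so 123·233 = (123d)^2 is a perfect square in Q — but 123·233 = 28659 is not a perfect square (since 123 and 233 are distinct squarefree integers). Contradiction. Hence √233 ∉ Q(√123), so x^2 - 233 stays irreducible over Q(√123) and [Q(√123, √233) : Q(√123)] = 2. By the tower law, [Q(√123, √233) : Q] = 2 · 2 = 4.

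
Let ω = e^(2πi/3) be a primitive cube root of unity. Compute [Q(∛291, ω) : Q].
[Q(∛291, ω) : Q] = 6

[Q(∛291):Q] = 3 (min poly x^3 - 291, irreducible since 291 is not a perfect cube). [Q(ω):Q] = 2 (min poly x^2 + x + 1). Since Q(∛291) ⊂ R and ω ∉ R, we have ω ∉ Q(∛291), so x^2 + x + 1 remains irreducible over Q(∛291) and [Q(∛291, ω) : Q(∛291)] = 2. By the tower law, [Q(∛291, ω) : Q] = 3 · 2 = 6. (In fact Q(∛291, ω) is the splitting field of x^3 - 291 over Q.)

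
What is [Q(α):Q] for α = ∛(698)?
[Q(α):Q] = 3

The minimal polynomial of α is x^3 - 698, irreducible over Q since 698 is not a perfect cube (so x^3 - 698 has no rational root). Hence [Q(α):Q] = deg(m_α) = 3.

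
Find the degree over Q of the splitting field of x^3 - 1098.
[K : Q] = 6

The roots of x^3 - 1098 are ∛1098, ω∛1098, ω^2∛1098 where ω = e^(2πi/3) is a primitive cube root of unity, so K = Q(∛1098, ω). Now [Q(∛1098):Q] = 3 (since 1098 is not a perfect cube, x^3 - 1098 is irreducible) and [Q(ω):Q] = 2. Both 2 and 3 divide [K:Q], and [K:Q] ≤ 3·2 = 6, so [K:Q] = 6. (Equivalently: Q(∛1098) ⊂ R but ω ∉ R, so [K : Q(∛1098)] = 2.)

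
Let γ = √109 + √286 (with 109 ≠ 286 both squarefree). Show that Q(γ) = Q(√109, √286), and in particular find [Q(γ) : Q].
[Q(γ) : Q] = 4 (equivalently, Q(γ) = Q(√109, √286))

Obviously Q(γ) ⊆ Q(√109, √286), and [Q(√109, √286):Q] = 4 (since 109, 286 are distinct squarefree integers > 1 with 31174 not a perfect square). To show equality we compute the minimal polynomial of γ. From γ = √109 + √286: γ^2 = 109 + 2√(31174) + 286 = 395 + 2√(31174), so γ^2 - 395 = 2√(31174); squaring, (γ^2 - 395)^2 = 4·31174, i.e. γ^4 - 790γ^2 + 156025 - 124696 = 0, i.e. γ^4 - 790γ^2 + 31329 = 0. So γ is a root of x^4 - 790x^2 + 31329. This polynomial is irreducible over Q: it has no rational root (each ±√109 ± √286 is irrational), and any factorization into two quadratics over Q would force √(31174) ∈ Q (pairing opposite roots) or √109, √286 ∈ Q (other pairings), all impossible. Hence [Q(γ):Q] = 4 = [Q(√109, √286):Q], so Q(γ) = Q(√109, √286).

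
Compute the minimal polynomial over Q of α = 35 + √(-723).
m_α(x) = x^2 - 70x + 1948

From α - 35 = √(-723), squaring gives (α - 35)^2 = -723, i.e. α^2 - 70α + 1225 = -723, so α^2 - 70α + 1948 = 0. The discriminant of x^2 - 70x + 1948 is (-70)^2 - 4·(1948) = 4900 - 7792 = -2892, and 4·(-723) is not a perfect square in Q since -723 is squarefree and ≠ 1. Hence x^2 - 70x + 1948 is irreducible over Q and is the minimal polynomial of α.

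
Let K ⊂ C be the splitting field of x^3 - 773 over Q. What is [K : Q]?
[K : Q] = 6

The roots of x^3 - 773 are ∛773, ω∛773, ω^2∛773 where ω = e^(2πi/3) is a primitive cube root of unity, so K = Q(∛773, ω). Now [Q(∛773):Q] = 3 (since 773 is not a perfect cube, x^3 - 773 is irreducible) and [Q(ω):Q] = 2. Both 2 and 3 divide [K:Q], and [K:Q] ≤ 3·2 = 6, so [K:Q] = 6. (Equivalently: Q(∛773) ⊂ R but ω ∉ R, so [K : Q(∛773)] = 2.)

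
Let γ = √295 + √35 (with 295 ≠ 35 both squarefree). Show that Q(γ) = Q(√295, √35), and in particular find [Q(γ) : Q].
[Q(γ) : Q] = 4 (equivalently, Q(γ) = Q(√295, √35))

Obviously Q(γ) ⊆ Q(√295, √35), and [Q(√295, √35):Q] = 4 (since 295, 35 are distinct squarefree integers > 1 with 10325 not a perfect square). To show equality we compute the minimal polynomial of γ. From γ = √295 + √35: γ^2 = 295 + 2√(10325) + 35 = 330 + 2√(10325), so γ^2 - 330 = 2√(10325); squaring, (γ^2 - 330)^2 = 4·10325, i.e. γ^4 - 660γ^2 + 108900 - 41300 = 0, i.e. γ^4 - 660γ^2 + 67600 = 0. So γ is a root of x^4 - 660x^2 + 67600. This polynomial is irreducible over Q: it has no rational root (each ±√295 ± √35 is irrational), and any factorization into two quadratics over Q would force √(10325) ∈ Q (pairing opposite roots) or √295, √35 ∈ Q (other pairings), all impossible. Hence [Q(γ):Q] = 4 = [Q(√295, √35):Q], so Q(γ) = Q(√295, √35).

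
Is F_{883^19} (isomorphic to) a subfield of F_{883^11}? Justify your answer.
No: F_{883^19} is not a subfield of F_{883^11}

F_{p^m} embeds in F_{p^n} iff m | n. Here 19 ∤ 11 (since 11 = 0·19 + 11 with remainder 11 ≠ 0), so F_{883^19} is not a subfield of F_{883^11}. Equivalently: if it were, the tower law would give 19 = [F_{883^19}:F_883] dividing [F_{883^11}:F_883] = 11, contradiction.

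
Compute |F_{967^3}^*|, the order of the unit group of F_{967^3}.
|F_{967^3}^*| = 904231062

F_{967^3} has 967^3 = 904231063 elements; its multiplicative group consists of all nonzero elements, so |F_{967^3}^*| = 904231063 - 1 = 904231062. (It is cyclic since any finite subgroup of the multiplicative group of a field is cyclic.)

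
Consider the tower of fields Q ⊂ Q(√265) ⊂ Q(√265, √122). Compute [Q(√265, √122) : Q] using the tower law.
[Q(√265, √122) : Q] = 4

[Q(√265):Q] = 2 (min poly x^2 - 265, irreducible since 265 is squarefree > 1). For the top step, suppose √122 ∈ Q(√265), say √122 = c + d√265 with c, d ∈ Q. Squaring: 122 = c^2 + 265d^2 + 2cd√265. Since √265 ∉ Q this forces 2cd = 0. If d = 0 then √122 = c ∈ Q, contradicting 122 squarefree > 1. If c = 0 then 122 = 265d^2, so 265·122 = (265d)^2 is a perfect square in Q — but 265·122 = 32330 is not a perfect square (since 265 and 122 are distinct squarefree integers). Contradiction. Hence √122 ∉ Q(√265), so x^2 - 122 stays irreducible over Q(√265) and [Q(√265, √122) : Q(√265)] = 2. By the tower law, [Q(√265, √122) : Q] = 2 · 2 = 4.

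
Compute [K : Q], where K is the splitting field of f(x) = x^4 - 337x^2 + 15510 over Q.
[K : Q] = 4

Solving the quadratic in x^2: x^2 = (337 ± √(337^2 - 4·15510))/2 = (337 ± √51529)/2 = (337 ± 227)/2, giving x^2 = 55 or x^2 = 282. So f(x) = (x^2 - 55)(x^2 - 282) and the roots of f are ±√55, ±√282. Hence the splitting field is K = Q(√55, √282). Since 55 and 282 are distinct squarefree integers > 1, their product 15510 is not a perfect square, so √282 ∉ Q(√55). By the tower law [K:Q] = [Q(√55,√282):Q(√55)] · [Q(√55):Q] = 2 · 2 = 4.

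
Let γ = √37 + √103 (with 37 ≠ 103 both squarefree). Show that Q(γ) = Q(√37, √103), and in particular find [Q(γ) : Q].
[Q(γ) : Q] = 4 (equivalently, Q(γ) = Q(√37, √103))

Obviously Q(γ) ⊆ Q(√37, √103), and [Q(√37, √103):Q] = 4 (since 37, 103 are distinct squarefree integers > 1 with 3811 not a perfect square). To show equality we compute the minimal polynomial of γ. From γ = √37 + √103: γ^2 = 37 + 2√(3811) + 103 = 140 + 2√(3811), so γ^2 - 140 = 2√(3811); squaring, (γ^2 - 140)^2 = 4·3811, i.e. γ^4 - 280γ^2 + 19600 - 15244 = 0, i.e. γ^4 - 280γ^2 + 4356 = 0. So γ is a root of x^4 - 280x^2 + 4356. This polynomial is irreducible over Q: it has no rational root (each ±√37 ± √103 is irrational), and any factorization into two quadratics over Q would force √(3811) ∈ Q (pairing opposite roots) or √37, √103 ∈ Q (other pairings), all impossible. Hence [Q(γ):Q] = 4 = [Q(√37, √103):Q], so Q(γ) = Q(√37, √103).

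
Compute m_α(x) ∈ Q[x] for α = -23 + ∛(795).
m_α(x) = x^3 + 69x^2 + 1587x + 11372

Set β = α + 23 = ∛(795), so β^3 = 795. Then (α + 23)^3 - 795 = 0, i.e. α is a root of g(x) = (x + 23)^3 - 795 = x^3 + 69x^2 + 1587x + 11372. Since g(x) = h(x + 23) where h(x) = x^3 - 795, and h is irreducible over Q (because 795 is not a perfect cube, so h has no rational root, and a monic cubic with no rational root is irreducible), g is also irreducible (irreducibility is preserved under the substitution x → x + 23). Hence m_α(x) = x^3 + 69x^2 + 1587x + 11372.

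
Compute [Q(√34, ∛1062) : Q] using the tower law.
[Q(√34, ∛1062) : Q] = 6

Let L = Q(√34, ∛1062). Since Q(√34) ⊂ L and [Q(√34):Q] = 2, the tower law gives 2 | [L:Q]. Likewise Q(∛1062) ⊂ L with [Q(∛1062):Q] = 3 (because 1062 is not a perfect cube), so 3 | [L:Q]. As gcd(2,3) = 1, [L:Q] is divisible by 6. Conversely L is generated over Q by √34 and ∛1062, so [L:Q] ≤ 2·3 = 6. Therefore [Q(√34, ∛1062) : Q] = 6.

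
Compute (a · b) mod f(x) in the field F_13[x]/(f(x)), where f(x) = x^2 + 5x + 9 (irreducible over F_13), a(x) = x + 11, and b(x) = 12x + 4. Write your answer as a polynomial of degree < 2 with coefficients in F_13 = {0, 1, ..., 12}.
a · b ≡ 11x + 1 (mod f(x))

Multiply in F_13[x]: a(x)·b(x) = (x + 11)·(12x + 4) = 12x^2 + 6x + 5. This has degree ≥ 2, so divide by f(x) over F_13: 12x^2 + 6x + 5 = (12)·(x^2 + 5x + 9) + (11x + 1). Hence a·b ≡ 11x + 1 (mod f). (F_13[x]/(f) is a field with 13^2 = 169 elements since f is irreducible of degree 2.)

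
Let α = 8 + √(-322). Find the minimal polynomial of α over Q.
m_α(x) = x^2 - 16x + 386

From α - 8 = √(-322), squaring gives (α - 8)^2 = -322, i.e. α^2 - 16α + 64 = -322, so α^2 - 16α + 386 = 0. The discriminant of x^2 - 16x + 386 is (-16)^2 - 4·(386) = 256 - 1544 = -1288, and 4·(-322) is not a perfect square in Q since -322 is squarefree and ≠ 1. Hence x^2 - 16x + 386 is irreducible over Q and is the minimal polynomial of α.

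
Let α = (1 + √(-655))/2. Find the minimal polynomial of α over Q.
m_α(x) = x^2 - x + 164

From 2α - 1 = √(-655), squaring gives (2α - 1)^2 = -655, i.e. 4α^2 - 4α + 1 = -655, so α^2 - α + (1 + 655)/4 = 0. Since -655 ≡ 1 (mod 4), (1 + 655)/4 = 164 ∈ Z. The polynomial x^2 - x + 164 has discriminant 1 - 4·(164) = -655, which is not a perfect square in Q (d = -655 is squarefree and ≠ 1), so x^2 - x + 164 is irreducible over Q. It is the minimal polynomial of α.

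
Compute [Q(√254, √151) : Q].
[Q(√254, √151) : Q] = 4

[Q(√254):Q] = 2 (min poly x^2 - 254, irreducible since 254 is squarefree > 1). For the top step, suppose √151 ∈ Q(√254), say √151 = c + d√254 with c, d ∈ Q. Squaring: 151 = c^2 + 254d^2 + 2cd√254. Since √254 ∉ Q this forces 2cd = 0. If d = 0 then √151 = c ∈ Q, contradicting 151 squarefree > 1. If c = 0 then 151 = 254d^2, so 254·151 = (254d)^2 is a perfect square in Q — but 254·151 = 38354 is not a perfect square (since 254 and 151 are distinct squarefree integers). Contradiction. Hence √151 ∉ Q(√254), so x^2 - 151 stays irreducible over Q(√254) and [Q(√254, √151) : Q(√254)] = 2. By the tower law, [Q(√254, √151) : Q] = 2 · 2 = 4.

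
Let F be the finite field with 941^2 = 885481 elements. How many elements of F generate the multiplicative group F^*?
There are φ(885480) = 229632 primitive elements

F_q^* is cyclic of order q - 1 = 885480. A cyclic group of order m has exactly φ(m) generators. Here m = 885480 = 2^3 · 3 · 5 · 47 · 157, so the number of primitive elements is φ(885480) = 229632.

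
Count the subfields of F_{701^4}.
F_{701^4} has 3 subfields

The subfields of F_{p^n} are exactly the fields F_{p^d} for d | n (each is the fixed field of the unique index-d subgroup of Gal(F_{p^n}/F_p) ≅ Z/nZ). The divisors of n = 4 are {1, 2, 4}, giving 3 subfields: F_{701^1}, F_{701^2}, F_{701^4}.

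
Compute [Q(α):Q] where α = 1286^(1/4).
[Q(α):Q] = 4

α is a root of x^4 - 1286. By Eisenstein's criterion at the prime p = 2 (which divides the constant term 1286 but p^2 = 4 does not, since 1286 is squarefree), x^4 - 1286 is irreducible over Q. Hence [Q(α):Q] = 4.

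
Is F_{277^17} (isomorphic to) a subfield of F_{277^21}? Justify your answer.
No: F_{277^17} is not a subfield of F_{277^21}

F_{p^m} embeds in F_{p^n} iff m | n. Here 17 ∤ 21 (since 21 = 1·17 + 4 with remainder 4 ≠ 0), so F_{277^17} is not a subfield of F_{277^21}. Equivalently: if it were, the tower law would give 17 = [F_{277^17}:F_277] dividing [F_{277^21}:F_277] = 21, contradiction.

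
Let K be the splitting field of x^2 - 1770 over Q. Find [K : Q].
[K : Q] = 2

f(x) = x^2 - 1770 factors as (x - √1770)(x + √1770). The splitting field is K = Q(√1770). Since 1770 is squarefree and > 1, it is not a perfect square, so x^2 - 1770 is irreducible over Q and [Q(√1770) : Q] = 2. Hence [K : Q] = 2.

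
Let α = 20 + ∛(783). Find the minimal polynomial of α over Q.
m_α(x) = x^3 - 60x^2 + 1200x - 8783

Set β = α - 20 = ∛(783), so β^3 = 783. Then (α - 20)^3 - 783 = 0, i.e. α is a root of g(x) = (x - 20)^3 - 783 = x^3 - 60x^2 + 1200x - 8783. Since g(x) = h(x - 20) where h(x) = x^3 - 783, and h is irreducible over Q (because 783 is not a perfect cube, so h has no rational root, and a monic cubic with no rational root is irreducible), g is also irreducible (irreducibility is preserved under the substitution x → x - 20). Hence m_α(x) = x^3 - 60x^2 + 1200x - 8783.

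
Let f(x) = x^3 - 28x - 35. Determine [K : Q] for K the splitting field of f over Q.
[K : Q] = 6

By the rational root test, any rational root of the monic integer polynomial f(x) = x^3 - 28x - 35 must be an integer dividing the constant term -35, i.e. one of ±{1, 5, 7, 35}. Evaluating: f(1) = -62, f(-1) = -8, f(5) = -50, f(-5) = -20, f(7) = 112, f(-7) = -182, f(35) = 41860, f(-35) = -41930; none is 0, so f has no rational root and is therefore irreducible over Q (a cubic with no linear factor over a field is irreducible). For an irreducible cubic, the Galois group is A_3 or S_3 according as the discriminant disc(f) = -4a^3 - 27b^2 = -4·(-28)^3 - 27·(-35)^2 = 54733 is or is not a square in Q. Here disc(f) = 54733 is not a perfect square in Q, so the Galois group of f over Q is not contained in A_3 and must be all of S_3. The splitting field has degree |S_3| = 6 over Q, so [K : Q] = 6.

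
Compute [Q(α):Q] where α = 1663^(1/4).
[Q(α):Q] = 4

α is a root of x^4 - 1663. By Eisenstein's criterion at the prime p = 1663 (which divides the constant term 1663 but p^2 = 2765569 does not, since 1663 is squarefree), x^4 - 1663 is irreducible over Q. Hence [Q(α):Q] = 4.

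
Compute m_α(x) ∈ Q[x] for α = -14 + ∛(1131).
m_α(x) = x^3 + 42x^2 + 588x + 1613

Set β = α + 14 = ∛(1131), so β^3 = 1131. Then (α + 14)^3 - 1131 = 0, i.e. α is a root of g(x) = (x + 14)^3 - 1131 = x^3 + 42x^2 + 588x + 1613. Since g(x) = h(x + 14) where h(x) = x^3 - 1131, and h is irreducible over Q (because 1131 is not a perfect cube, so h has no rational root, and a monic cubic with no rational root is irreducible), g is also irreducible (irreducibility is preserved under the substitution x → x + 14). Hence m_α(x) = x^3 + 42x^2 + 588x + 1613.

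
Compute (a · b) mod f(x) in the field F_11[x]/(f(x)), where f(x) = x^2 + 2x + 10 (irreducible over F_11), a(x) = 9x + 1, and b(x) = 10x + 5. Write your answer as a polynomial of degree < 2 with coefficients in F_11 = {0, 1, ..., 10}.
a · b ≡ 7x + 7 (mod f(x))

Multiply in F_11[x]: a(x)·b(x) = (9x + 1)·(10x + 5) = 2x^2 + 5. This has degree ≥ 2, so divide by f(x) over F_11: 2x^2 + 5 = (2)·(x^2 + 2x + 10) + (7x + 7). Hence a·b ≡ 7x + 7 (mod f). (F_11[x]/(f) is a field with 11^2 = 121 elements since f is irreducible of degree 2.)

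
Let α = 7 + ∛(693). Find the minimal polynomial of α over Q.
m_α(x) = x^3 - 21x^2 + 147x - 1036

Set β = α - 7 = ∛(693), so β^3 = 693. Then (α - 7)^3 - 693 = 0, i.e. α is a root of g(x) = (x - 7)^3 - 693 = x^3 - 21x^2 + 147x - 1036. Since g(x) = h(x - 7) where h(x) = x^3 - 693, and h is irreducible over Q (because 693 is not a perfect cube, so h has no rational root, and a monic cubic with no rational root is irreducible), g is also irreducible (irreducibility is preserved under the substitution x → x - 7). Hence m_α(x) = x^3 - 21x^2 + 147x - 1036.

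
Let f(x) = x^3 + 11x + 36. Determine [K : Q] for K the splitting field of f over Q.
[K : Q] = 6

By the rational root test, any rational root of the monic integer polynomial f(x) = x^3 + 11x + 36 must be an integer dividing the constant term 36, i.e. one of ±{1, 2, 3, 4, 6, 9, 12, 18, 36}. Evaluating: f(1) = 48, f(-1) = 24, f(2) = 66, f(-2) = 6, f(3) = 96, f(-3) = -24, f(4) = 144, f(-4) = -72, f(6) = 318, f(-6) = -246, f(9) = 864, f(-9) = -792, f(12) = 1896, f(-12) = -1824, f(18) = 6066, f(-18) = -5994, f(36) = 47088, f(-36) = -47016; none is 0, so f has no rational root and is therefore irreducible over Q (a cubic with no linear factor over a field is irreducible). For an irreducible cubic, the Galois group is A_3 or S_3 according as the discriminant disc(f) = -4a^3 - 27b^2 = -4·(11)^3 - 27·(36)^2 = -40316 is or is not a square in Q. Here disc(f) = -40316 is not a perfect square in Q, so the Galois group of f over Q is not contained in A_3 and must be all of S_3. The splitting field has degree |S_3| = 6 over Q, so [K : Q] = 6.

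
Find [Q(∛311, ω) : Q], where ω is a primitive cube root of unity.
[Q(∛311, ω) : Q] = 6

[Q(∛311):Q] = 3 (min poly x^3 - 311, irreducible since 311 is not a perfect cube). [Q(ω):Q] = 2 (min poly x^2 + x + 1). Since Q(∛311) ⊂ R and ω ∉ R, we have ω ∉ Q(∛311), so x^2 + x + 1 remains irreducible over Q(∛311) and [Q(∛311, ω) : Q(∛311)] = 2. By the tower law, [Q(∛311, ω) : Q] = 3 · 2 = 6. (In fact Q(∛311, ω) is the splitting field of x^3 - 311 over Q.)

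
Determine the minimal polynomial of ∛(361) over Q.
m_α(x) = x^3 - 361

α satisfies α^3 = 361, so x^3 - 361 annihilates α. By the rational root test, a rational root p/q (in lowest terms) of x^3 - 361 would satisfy p^3 = 361 q^3, forcing q = 1 and p^3 = 361; but 361 is not a perfect cube, contradiction. A monic cubic over Q with no rational root is irreducible (any nontrivial factorization would include a linear factor). Hence x^3 - 361 is the minimal polynomial of α, and in particular [Q(α):Q] = 3.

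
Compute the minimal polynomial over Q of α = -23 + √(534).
m_α(x) = x^2 + 46x - 5

From α + 23 = √(534), squaring gives (α + 23)^2 = 534, i.e. α^2 + 46α + 529 = 534, so α^2 + 46α - 5 = 0. The discriminant of x^2 + 46x - 5 is (46)^2 - 4·(-5) = 2116 + 20 = 2136, and 4·(534) is not a perfect square in Q since 534 is squarefree and ≠ 1. Hence x^2 + 46x - 5 is irreducible over Q and is the minimal polynomial of α.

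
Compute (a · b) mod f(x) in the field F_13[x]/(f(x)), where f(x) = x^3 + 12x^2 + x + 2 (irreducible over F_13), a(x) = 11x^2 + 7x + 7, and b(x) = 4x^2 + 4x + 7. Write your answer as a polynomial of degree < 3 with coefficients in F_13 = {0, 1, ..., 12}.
a · b ≡ 10x^2 + 3x + 12 (mod f(x))

Multiply in F_13[x]: a(x)·b(x) = (11x^2 + 7x + 7)·(4x^2 + 4x + 7) = 5x^4 + 7x^3 + 3x^2 + 12x + 10. This has degree ≥ 3, so divide by f(x) over F_13: 5x^4 + 7x^3 + 3x^2 + 12x + 10 = (5x + 12)·(x^3 + 12x^2 + x + 2) + (10x^2 + 3x + 12). Hence a·b ≡ 10x^2 + 3x + 12 (mod f). (F_13[x]/(f) is a field with 13^3 = 2197 elements since f is irreducible of degree 3.)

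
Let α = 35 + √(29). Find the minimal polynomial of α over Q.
m_α(x) = x^2 - 70x + 1196

From α - 35 = √(29), squaring gives (α - 35)^2 = 29, i.e. α^2 - 70α + 1225 = 29, so α^2 - 70α + 1196 = 0. The discriminant of x^2 - 70x + 1196 is (-70)^2 - 4·(1196) = 4900 - 4784 = 116, and 4·(29) is not a perfect square in Q since 29 is squarefree and ≠ 1. Hence x^2 - 70x + 1196 is irreducible over Q and is the minimal polynomial of α.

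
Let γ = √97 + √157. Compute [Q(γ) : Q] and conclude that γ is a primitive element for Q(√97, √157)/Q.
[Q(γ) : Q] = 4 (equivalently, Q(γ) = Q(√97, √157))

Obviously Q(γ) ⊆ Q(√97, √157), and [Q(√97, √157):Q] = 4 (since 97, 157 are distinct squarefree integers > 1 with 15229 not a perfect square). To show equality we compute the minimal polynomial of γ. From γ = √97 + √157: γ^2 = 97 + 2√(15229) + 157 = 254 + 2√(15229), so γ^2 - 254 = 2√(15229); squaring, (γ^2 - 254)^2 = 4·15229, i.e. γ^4 - 508γ^2 + 64516 - 60916 = 0, i.e. γ^4 - 508γ^2 + 3600 = 0. So γ is a root of x^4 - 508x^2 + 3600. This polynomial is irreducible over Q: it has no rational root (each ±√97 ± √157 is irrational), and any factorization into two quadratics over Q would force √(15229) ∈ Q (pairing opposite roots) or √97, √157 ∈ Q (other pairings), all impossible. Hence [Q(γ):Q] = 4 = [Q(√97, √157):Q], so Q(γ) = Q(√97, √157).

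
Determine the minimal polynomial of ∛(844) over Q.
m_α(x) = x^3 - 844

α satisfies α^3 = 844, so x^3 - 844 annihilates α. By the rational root test, a rational root p/q (in lowest terms) of x^3 - 844 would satisfy p^3 = 844 q^3, forcing q = 1 and p^3 = 844; but 844 is not a perfect cube, contradiction. A monic cubic over Q with no rational root is irreducible (any nontrivial factorization would include a linear factor). Hence x^3 - 844 is the minimal polynomial of α, and in particular [Q(α):Q] = 3.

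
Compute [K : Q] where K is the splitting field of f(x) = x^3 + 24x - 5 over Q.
[K : Q] = 6

By the rational root test, any rational root of the monic integer polynomial f(x) = x^3 + 24x - 5 must be an integer dividing the constant term -5, i.e. one of ±{1, 5}. Evaluating: f(1) = 20, f(-1) = -30, f(5) = 240, f(-5) = -250; none is 0, so f has no rational root and is therefore irreducible over Q (a cubic with no linear factor over a field is irreducible). For an irreducible cubic, the Galois group is A_3 or S_3 according as the discriminant disc(f) = -4a^3 - 27b^2 = -4·(24)^3 - 27·(-5)^2 = -55971 is or is not a square in Q. Here disc(f) = -55971 is not a perfect square in Q, so the Galois group of f over Q is not contained in A_3 and must be all of S_3. The splitting field has degree |S_3| = 6 over Q, so [K : Q] = 6.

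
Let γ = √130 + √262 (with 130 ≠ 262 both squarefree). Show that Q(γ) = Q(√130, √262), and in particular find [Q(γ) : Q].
[Q(γ) : Q] = 4 (equivalently, Q(γ) = Q(√130, √262))

Obviously Q(γ) ⊆ Q(√130, √262), and [Q(√130, √262):Q] = 4 (since 130, 262 are distinct squarefree integers > 1 with 34060 not a perfect square). To show equality we compute the minimal polynomial of γ. From γ = √130 + √262: γ^2 = 130 + 2√(34060) + 262 = 392 + 2√(34060), so γ^2 - 392 = 2√(34060); squaring, (γ^2 - 392)^2 = 4·34060, i.e. γ^4 - 784γ^2 + 153664 - 136240 = 0, i.e. γ^4 - 784γ^2 + 17424 = 0. So γ is a root of x^4 - 784x^2 + 17424. This polynomial is irreducible over Q: it has no rational root (each ±√130 ± √262 is irrational), and any factorization into two quadratics over Q would force √(34060) ∈ Q (pairing opposite roots) or √130, √262 ∈ Q (other pairings), all impossible. Hence [Q(γ):Q] = 4 = [Q(√130, √262):Q], so Q(γ) = Q(√130, √262).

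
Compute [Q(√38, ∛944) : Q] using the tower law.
[Q(√38, ∛944) : Q] = 6

Let L = Q(√38, ∛944). Since Q(√38) ⊂ L and [Q(√38):Q] = 2, the tower law gives 2 | [L:Q]. Likewise Q(∛944) ⊂ L with [Q(∛944):Q] = 3 (because 944 is not a perfect cube), so 3 | [L:Q]. As gcd(2,3) = 1, [L:Q] is divisible by 6. Conversely L is generated over Q by √38 and ∛944, so [L:Q] ≤ 2·3 = 6. Therefore [Q(√38, ∛944) : Q] = 6.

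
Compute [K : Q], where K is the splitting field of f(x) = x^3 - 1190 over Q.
[K : Q] = 6

The roots of x^3 - 1190 are ∛1190, ω∛1190, ω^2∛1190 where ω = e^(2πi/3) is a primitive cube root of unity, so K = Q(∛1190, ω). Now [Q(∛1190):Q] = 3 (since 1190 is not a perfect cube, x^3 - 1190 is irreducible) and [Q(ω):Q] = 2. Both 2 and 3 divide [K:Q], and [K:Q] ≤ 3·2 = 6, so [K:Q] = 6. (Equivalently: Q(∛1190) ⊂ R but ω ∉ R, so [K : Q(∛1190)] = 2.)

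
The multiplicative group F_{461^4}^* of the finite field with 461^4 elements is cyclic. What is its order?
|F_{461^4}^*| = 45165175440

F_{461^4} has 461^4 = 45165175441 elements; its multiplicative group consists of all nonzero elements, so |F_{461^4}^*| = 45165175441 - 1 = 45165175440. (It is cyclic since any finite subgroup of the multiplicative group of a field is cyclic.)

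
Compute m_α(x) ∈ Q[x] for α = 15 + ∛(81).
m_α(x) = x^3 - 45x^2 + 675x - 3456

Set β = α - 15 = ∛(81), so β^3 = 81. Then (α - 15)^3 - 81 = 0, i.e. α is a root of g(x) = (x - 15)^3 - 81 = x^3 - 45x^2 + 675x - 3456. Since g(x) = h(x - 15) where h(x) = x^3 - 81, and h is irreducible over Q (because 81 is not a perfect cube, so h has no rational root, and a monic cubic with no rational root is irreducible), g is also irreducible (irreducibility is preserved under the substitution x → x - 15). Hence m_α(x) = x^3 - 45x^2 + 675x - 3456.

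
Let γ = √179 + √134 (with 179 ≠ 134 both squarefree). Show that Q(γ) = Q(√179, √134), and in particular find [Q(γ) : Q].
[Q(γ) : Q] = 4 (equivalently, Q(γ) = Q(√179, √134))

Obviously Q(γ) ⊆ Q(√179, √134), and [Q(√179, √134):Q] = 4 (since 179, 134 are distinct squarefree integers > 1 with 23986 not a perfect square). To show equality we compute the minimal polynomial of γ. From γ = √179 + √134: γ^2 = 179 + 2√(23986) + 134 = 313 + 2√(23986), so γ^2 - 313 = 2√(23986); squaring, (γ^2 - 313)^2 = 4·23986, i.e. γ^4 - 626γ^2 + 97969 - 95944 = 0, i.e. γ^4 - 626γ^2 + 2025 = 0. So γ is a root of x^4 - 626x^2 + 2025. This polynomial is irreducible over Q: it has no rational root (each ±√179 ± √134 is irrational), and any factorization into two quadratics over Q would force √(23986) ∈ Q (pairing opposite roots) or √179, √134 ∈ Q (other pairings), all impossible. Hence [Q(γ):Q] = 4 = [Q(√179, √134):Q], so Q(γ) = Q(√179, √134).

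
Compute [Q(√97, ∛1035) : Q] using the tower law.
[Q(√97, ∛1035) : Q] = 6

Let L = Q(√97, ∛1035). Since Q(√97) ⊂ L and [Q(√97):Q] = 2, the tower law gives 2 | [L:Q]. Likewise Q(∛1035) ⊂ L with [Q(∛1035):Q] = 3 (because 1035 is not a perfect cube), so 3 | [L:Q]. As gcd(2,3) = 1, [L:Q] is divisible by 6. Conversely L is generated over Q by √97 and ∛1035, so [L:Q] ≤ 2·3 = 6. Therefore [Q(√97, ∛1035) : Q] = 6.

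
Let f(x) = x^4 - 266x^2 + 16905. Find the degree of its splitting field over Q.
[K : Q] = 4

Solving the quadratic in x^2: x^2 = (266 ± √(266^2 - 4·16905))/2 = (266 ± √3136)/2 = (266 ± 56)/2, giving x^2 = 105 or x^2 = 161. So f(x) = (x^2 - 105)(x^2 - 161) and the roots of f are ±√105, ±√161. Hence the splitting field is K = Q(√105, √161). Since 105 and 161 are distinct squarefree integers > 1, their product 16905 is not a perfect square, so √161 ∉ Q(√105). By the tower law [K:Q] = [Q(√105,√161):Q(√105)] · [Q(√105):Q] = 2 · 2 = 4.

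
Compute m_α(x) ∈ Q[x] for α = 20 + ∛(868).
m_α(x) = x^3 - 60x^2 + 1200x - 8868

Set β = α - 20 = ∛(868), so β^3 = 868. Then (α - 20)^3 - 868 = 0, i.e. α is a root of g(x) = (x - 20)^3 - 868 = x^3 - 60x^2 + 1200x - 8868. Since g(x) = h(x - 20) where h(x) = x^3 - 868, and h is irreducible over Q (because 868 is not a perfect cube, so h has no rational root, and a monic cubic with no rational root is irreducible), g is also irreducible (irreducibility is preserved under the substitution x → x - 20). Hence m_α(x) = x^3 - 60x^2 + 1200x - 8868.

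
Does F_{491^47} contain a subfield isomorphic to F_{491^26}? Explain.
No: F_{491^26} is not a subfield of F_{491^47}

F_{p^m} embeds in F_{p^n} iff m | n. Here 26 ∤ 47 (since 47 = 1·26 + 21 with remainder 21 ≠ 0), so F_{491^26} is not a subfield of F_{491^47}. Equivalently: if it were, the tower law would give 26 = [F_{491^26}:F_491] dividing [F_{491^47}:F_491] = 47, contradiction.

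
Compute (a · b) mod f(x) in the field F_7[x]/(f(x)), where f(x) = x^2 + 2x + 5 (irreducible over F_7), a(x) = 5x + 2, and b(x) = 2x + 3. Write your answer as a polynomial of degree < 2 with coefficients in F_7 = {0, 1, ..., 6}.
a · b ≡ 6x + 5 (mod f(x))

Multiply in F_7[x]: a(x)·b(x) = (5x + 2)·(2x + 3) = 3x^2 + 5x + 6. This has degree ≥ 2, so divide by f(x) over F_7: 3x^2 + 5x + 6 = (3)·(x^2 + 2x + 5) + (6x + 5). Hence a·b ≡ 6x + 5 (mod f). (F_7[x]/(f) is a field with 7^2 = 49 elements since f is irreducible of degree 2.)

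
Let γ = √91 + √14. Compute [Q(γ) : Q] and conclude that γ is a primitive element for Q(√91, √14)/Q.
[Q(γ) : Q] = 4 (equivalently, Q(γ) = Q(√91, √14))

Obviously Q(γ) ⊆ Q(√91, √14), and [Q(√91, √14):Q] = 4 (since 91, 14 are distinct squarefree integers > 1 with 1274 not a perfect square). To show equality we compute the minimal polynomial of γ. From γ = √91 + √14: γ^2 = 91 + 2√(1274) + 14 = 105 + 2√(1274), so γ^2 - 105 = 2√(1274); squaring, (γ^2 - 105)^2 = 4·1274, i.e. γ^4 - 210γ^2 + 11025 - 5096 = 0, i.e. γ^4 - 210γ^2 + 5929 = 0. So γ is a root of x^4 - 210x^2 + 5929. This polynomial is irreducible over Q: it has no rational root (each ±√91 ± √14 is irrational), and any factorization into two quadratics over Q would force √(1274) ∈ Q (pairing opposite roots) or √91, √14 ∈ Q (other pairings), all impossible. Hence [Q(γ):Q] = 4 = [Q(√91, √14):Q], so Q(γ) = Q(√91, √14).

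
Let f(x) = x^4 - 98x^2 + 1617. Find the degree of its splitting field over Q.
[K : Q] = 4

Solving the quadratic in x^2: x^2 = (98 ± √(98^2 - 4·1617))/2 = (98 ± √3136)/2 = (98 ± 56)/2, giving x^2 = 77 or x^2 = 21. So f(x) = (x^2 - 77)(x^2 - 21) and the roots of f are ±√77, ±√21. Hence the splitting field is K = Q(√77, √21). Since 77 and 21 are distinct squarefree integers > 1, their product 1617 is not a perfect square, so √21 ∉ Q(√77). By the tower law [K:Q] = [Q(√77,√21):Q(√77)] · [Q(√77):Q] = 2 · 2 = 4.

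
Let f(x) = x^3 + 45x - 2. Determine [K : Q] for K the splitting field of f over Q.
[K : Q] = 6

By the rational root test, any rational root of the monic integer polynomial f(x) = x^3 + 45x - 2 must be an integer dividing the constant term -2, i.e. one of ±{1, 2}. Evaluating: f(1) = 44, f(-1) = -48, f(2) = 96, f(-2) = -100; none is 0, so f has no rational root and is therefore irreducible over Q (a cubic with no linear factor over a field is irreducible). For an irreducible cubic, the Galois group is A_3 or S_3 according as the discriminant disc(f) = -4a^3 - 27b^2 = -4·(45)^3 - 27·(-2)^2 = -364608 is or is not a square in Q. Here disc(f) = -364608 is not a perfect square in Q, so the Galois group of f over Q is not contained in A_3 and must be all of S_3. The splitting field has degree |S_3| = 6 over Q, so [K : Q] = 6.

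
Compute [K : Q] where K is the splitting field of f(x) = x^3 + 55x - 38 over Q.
[K : Q] = 6

By the rational root test, any rational root of the monic integer polynomial f(x) = x^3 + 55x - 38 must be an integer dividing the constant term -38, i.e. one of ±{1, 2, 19, 38}. Evaluating: f(1) = 18, f(-1) = -94, f(2) = 80, f(-2) = -156, f(19) = 7866, f(-19) = -7942, f(38) = 56924, f(-38) = -57000; none is 0, so f has no rational root and is therefore irreducible over Q (a cubic with no linear factor over a field is irreducible). For an irreducible cubic, the Galois group is A_3 or S_3 according as the discriminant disc(f) = -4a^3 - 27b^2 = -4·(55)^3 - 27·(-38)^2 = -704488 is or is not a square in Q. Here disc(f) = -704488 is not a perfect square in Q, so the Galois group of f over Q is not contained in A_3 and must be all of S_3. The splitting field has degree |S_3| = 6 over Q, so [K : Q] = 6.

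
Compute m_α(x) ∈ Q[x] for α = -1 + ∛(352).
m_α(x) = x^3 + 3x^2 + 3x - 351

Set β = α + 1 = ∛(352), so β^3 = 352. Then (α + 1)^3 - 352 = 0, i.e. α is a root of g(x) = (x + 1)^3 - 352 = x^3 + 3x^2 + 3x - 351. Since g(x) = h(x + 1) where h(x) = x^3 - 352, and h is irreducible over Q (because 352 is not a perfect cube, so h has no rational root, and a monic cubic with no rational root is irreducible), g is also irreducible (irreducibility is preserved under the substitution x → x + 1). Hence m_α(x) = x^3 + 3x^2 + 3x - 351.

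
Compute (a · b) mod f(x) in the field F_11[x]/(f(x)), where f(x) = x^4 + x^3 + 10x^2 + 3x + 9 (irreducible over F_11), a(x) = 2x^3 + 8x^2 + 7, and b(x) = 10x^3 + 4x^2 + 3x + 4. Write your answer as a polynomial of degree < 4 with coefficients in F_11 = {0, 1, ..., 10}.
a · b ≡ 10x^3 + 7x^2 + 8 (mod f(x))

Multiply in F_11[x]: a(x)·b(x) = (2x^3 + 8x^2 + 7)·(10x^3 + 4x^2 + 3x + 4) = 9x^6 + 5x^4 + 3x^3 + 5x^2 + 10x + 6. This has degree ≥ 4, so divide by f(x) over F_11: 9x^6 + 5x^4 + 3x^3 + 5x^2 + 10x + 6 = (9x^2 + 2x + 1)·(x^4 + x^3 + 10x^2 + 3x + 9) + (10x^3 + 7x^2 + 8). Hence a·b ≡ 10x^3 + 7x^2 + 8 (mod f). (F_11[x]/(f) is a field with 11^4 = 14641 elements since f is irreducible of degree 4.)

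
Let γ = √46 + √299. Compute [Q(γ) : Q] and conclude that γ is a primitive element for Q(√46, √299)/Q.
[Q(γ) : Q] = 4 (equivalently, Q(γ) = Q(√46, √299))

Obviously Q(γ) ⊆ Q(√46, √299), and [Q(√46, √299):Q] = 4 (since 46, 299 are distinct squarefree integers > 1 with 13754 not a perfect square). To show equality we compute the minimal polynomial of γ. From γ = √46 + √299: γ^2 = 46 + 2√(13754) + 299 = 345 + 2√(13754), so γ^2 - 345 = 2√(13754); squaring, (γ^2 - 345)^2 = 4·13754, i.e. γ^4 - 690γ^2 + 119025 - 55016 = 0, i.e. γ^4 - 690γ^2 + 64009 = 0. So γ is a root of x^4 - 690x^2 + 64009. This polynomial is irreducible over Q: it has no rational root (each ±√46 ± √299 is irrational), and any factorization into two quadratics over Q would force √(13754) ∈ Q (pairing opposite roots) or √46, √299 ∈ Q (other pairings), all impossible. Hence [Q(γ):Q] = 4 = [Q(√46, √299):Q], so Q(γ) = Q(√46, √299).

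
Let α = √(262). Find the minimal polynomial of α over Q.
m_α(x) = x^2 - 262

α satisfies α^2 - 262 = 0, so x^2 - 262 annihilates α. Since d = 262 is squarefree and ≠ 1, it is not a perfect square in Q, so x^2 - 262 has no rational root and is therefore irreducible over Q (a degree-2 polynomial over a field is irreducible iff it has no root). Hence m_α(x) = x^2 - 262.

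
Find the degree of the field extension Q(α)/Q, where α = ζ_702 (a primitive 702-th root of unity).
[Q(α):Q] = 216

The minimal polynomial of ζ_702 over Q is the 702-th cyclotomic polynomial Φ_702(x), which is irreducible over Q and has degree φ(702) = 216. Hence [Q(α):Q] = φ(702) = 216.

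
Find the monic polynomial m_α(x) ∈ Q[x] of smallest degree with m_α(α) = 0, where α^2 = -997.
m_α(x) = x^2 + 997

α satisfies α^2 + 997 = 0, so x^2 + 997 annihilates α. Since d = -997 is squarefree and ≠ 1, it is not a perfect square in Q, so x^2 + 997 has no rational root and is therefore irreducible over Q (a degree-2 polynomial over a field is irreducible iff it has no root). Hence m_α(x) = x^2 + 997.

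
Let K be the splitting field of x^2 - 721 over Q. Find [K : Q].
[K : Q] = 2

f(x) = x^2 - 721 factors as (x - √721)(x + √721). The splitting field is K = Q(√721). Since 721 is squarefree and > 1, it is not a perfect square, so x^2 - 721 is irreducible over Q and [Q(√721) : Q] = 2. Hence [K : Q] = 2.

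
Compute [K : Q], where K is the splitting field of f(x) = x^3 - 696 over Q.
[K : Q] = 6

The roots of x^3 - 696 are ∛696, ω∛696, ω^2∛696 where ω = e^(2πi/3) is a primitive cube root of unity, so K = Q(∛696, ω). Now [Q(∛696):Q] = 3 (since 696 is not a perfect cube, x^3 - 696 is irreducible) and [Q(ω):Q] = 2. Both 2 and 3 divide [K:Q], and [K:Q] ≤ 3·2 = 6, so [K:Q] = 6. (Equivalently: Q(∛696) ⊂ R but ω ∉ R, so [K : Q(∛696)] = 2.)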